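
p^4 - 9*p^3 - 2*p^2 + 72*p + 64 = (p - 8)*(p - 4)*(p + 1)*(p + 2)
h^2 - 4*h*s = h*(h - 4*s)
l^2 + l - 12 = (l - 3)*(l + 4)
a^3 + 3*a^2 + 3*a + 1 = (a + 1)^3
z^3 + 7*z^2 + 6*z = z*(z + 1)*(z + 6)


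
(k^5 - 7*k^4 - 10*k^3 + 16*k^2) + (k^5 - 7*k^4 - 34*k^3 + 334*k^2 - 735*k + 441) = 2*k^5 - 14*k^4 - 44*k^3 + 350*k^2 - 735*k + 441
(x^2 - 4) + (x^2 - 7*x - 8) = 2*x^2 - 7*x - 12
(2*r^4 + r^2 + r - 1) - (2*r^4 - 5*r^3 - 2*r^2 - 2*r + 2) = 5*r^3 + 3*r^2 + 3*r - 3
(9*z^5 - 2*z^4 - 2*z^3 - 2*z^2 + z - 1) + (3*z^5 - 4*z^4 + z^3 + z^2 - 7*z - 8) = 12*z^5 - 6*z^4 - z^3 - z^2 - 6*z - 9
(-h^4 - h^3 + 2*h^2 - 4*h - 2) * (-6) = 6*h^4 + 6*h^3 - 12*h^2 + 24*h + 12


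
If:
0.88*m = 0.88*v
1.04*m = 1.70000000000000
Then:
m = 1.63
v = 1.63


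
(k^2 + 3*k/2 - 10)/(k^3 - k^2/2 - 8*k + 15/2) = (k + 4)/(k^2 + 2*k - 3)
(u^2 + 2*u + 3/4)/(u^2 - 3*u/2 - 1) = (u + 3/2)/(u - 2)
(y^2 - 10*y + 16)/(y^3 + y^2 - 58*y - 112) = (y - 2)/(y^2 + 9*y + 14)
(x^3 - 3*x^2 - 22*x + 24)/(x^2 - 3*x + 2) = (x^2 - 2*x - 24)/(x - 2)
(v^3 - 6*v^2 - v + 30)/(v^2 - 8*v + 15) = v + 2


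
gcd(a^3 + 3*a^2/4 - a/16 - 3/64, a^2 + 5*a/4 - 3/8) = a - 1/4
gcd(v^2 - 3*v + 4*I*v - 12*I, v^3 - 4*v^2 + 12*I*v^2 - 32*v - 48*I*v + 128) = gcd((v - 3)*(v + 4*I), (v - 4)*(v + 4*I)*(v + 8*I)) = v + 4*I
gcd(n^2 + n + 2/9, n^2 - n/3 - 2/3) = n + 2/3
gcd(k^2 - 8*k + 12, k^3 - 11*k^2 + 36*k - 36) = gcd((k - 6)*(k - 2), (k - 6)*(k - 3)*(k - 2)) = k^2 - 8*k + 12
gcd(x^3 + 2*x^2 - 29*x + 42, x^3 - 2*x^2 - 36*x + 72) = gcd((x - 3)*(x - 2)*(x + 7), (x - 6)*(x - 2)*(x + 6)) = x - 2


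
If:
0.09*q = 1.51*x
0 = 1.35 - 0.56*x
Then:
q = 40.45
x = 2.41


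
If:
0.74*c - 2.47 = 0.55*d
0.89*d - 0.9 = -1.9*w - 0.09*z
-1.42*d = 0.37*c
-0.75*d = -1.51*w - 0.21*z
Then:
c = 2.80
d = -0.73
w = 1.42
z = -12.83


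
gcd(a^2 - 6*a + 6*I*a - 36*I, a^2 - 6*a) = a - 6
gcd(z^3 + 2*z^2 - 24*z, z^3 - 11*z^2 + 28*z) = z^2 - 4*z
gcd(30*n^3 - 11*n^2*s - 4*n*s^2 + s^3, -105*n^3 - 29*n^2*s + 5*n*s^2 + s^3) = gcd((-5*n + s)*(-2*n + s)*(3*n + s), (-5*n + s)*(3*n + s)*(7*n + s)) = -15*n^2 - 2*n*s + s^2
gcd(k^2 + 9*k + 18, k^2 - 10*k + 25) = 1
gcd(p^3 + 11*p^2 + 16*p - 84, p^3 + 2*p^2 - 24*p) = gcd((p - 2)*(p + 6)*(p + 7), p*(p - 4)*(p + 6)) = p + 6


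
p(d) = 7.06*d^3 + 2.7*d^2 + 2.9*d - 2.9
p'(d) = 21.18*d^2 + 5.4*d + 2.9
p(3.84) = 447.81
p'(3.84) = 335.95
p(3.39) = 313.00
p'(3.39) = 264.61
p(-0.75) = -6.53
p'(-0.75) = 10.76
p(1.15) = 14.74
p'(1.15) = 37.12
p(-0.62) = -5.34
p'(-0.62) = 7.69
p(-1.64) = -31.54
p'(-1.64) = 51.01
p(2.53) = 136.05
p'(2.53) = 152.13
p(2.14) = 84.86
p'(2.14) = 111.45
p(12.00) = 12620.38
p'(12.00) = 3117.62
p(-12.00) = -11848.58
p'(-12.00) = 2988.02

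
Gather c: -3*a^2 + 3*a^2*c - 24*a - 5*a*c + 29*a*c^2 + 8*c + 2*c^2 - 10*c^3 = -3*a^2 - 24*a - 10*c^3 + c^2*(29*a + 2) + c*(3*a^2 - 5*a + 8)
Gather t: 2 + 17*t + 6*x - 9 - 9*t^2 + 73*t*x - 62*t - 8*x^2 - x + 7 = -9*t^2 + t*(73*x - 45) - 8*x^2 + 5*x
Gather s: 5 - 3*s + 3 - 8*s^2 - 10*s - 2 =-8*s^2 - 13*s + 6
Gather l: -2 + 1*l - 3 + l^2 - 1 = l^2 + l - 6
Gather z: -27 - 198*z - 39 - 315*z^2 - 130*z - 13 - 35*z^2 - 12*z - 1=-350*z^2 - 340*z - 80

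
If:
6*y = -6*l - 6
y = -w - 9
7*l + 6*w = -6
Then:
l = 42/13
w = -62/13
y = -55/13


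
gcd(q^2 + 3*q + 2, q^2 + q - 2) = q + 2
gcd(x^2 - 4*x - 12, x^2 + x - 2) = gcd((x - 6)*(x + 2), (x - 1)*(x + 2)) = x + 2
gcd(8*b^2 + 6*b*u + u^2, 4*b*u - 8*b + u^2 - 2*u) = 4*b + u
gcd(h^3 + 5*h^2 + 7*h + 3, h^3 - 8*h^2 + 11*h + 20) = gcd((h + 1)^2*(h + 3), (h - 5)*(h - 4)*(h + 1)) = h + 1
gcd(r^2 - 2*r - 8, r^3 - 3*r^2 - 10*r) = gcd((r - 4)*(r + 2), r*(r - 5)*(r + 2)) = r + 2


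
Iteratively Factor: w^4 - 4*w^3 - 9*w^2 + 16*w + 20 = (w + 1)*(w^3 - 5*w^2 - 4*w + 20) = (w + 1)*(w + 2)*(w^2 - 7*w + 10) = (w - 2)*(w + 1)*(w + 2)*(w - 5)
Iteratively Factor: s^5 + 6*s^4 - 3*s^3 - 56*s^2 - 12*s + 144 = (s - 2)*(s^4 + 8*s^3 + 13*s^2 - 30*s - 72) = (s - 2)*(s + 3)*(s^3 + 5*s^2 - 2*s - 24) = (s - 2)*(s + 3)^2*(s^2 + 2*s - 8) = (s - 2)^2*(s + 3)^2*(s + 4)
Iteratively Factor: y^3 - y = (y)*(y^2 - 1) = y*(y + 1)*(y - 1)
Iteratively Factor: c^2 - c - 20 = (c - 5)*(c + 4)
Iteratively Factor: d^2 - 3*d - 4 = (d + 1)*(d - 4)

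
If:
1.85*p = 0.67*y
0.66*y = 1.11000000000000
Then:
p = 0.61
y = 1.68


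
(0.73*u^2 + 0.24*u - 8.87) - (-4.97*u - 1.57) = 0.73*u^2 + 5.21*u - 7.3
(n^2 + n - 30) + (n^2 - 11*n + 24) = 2*n^2 - 10*n - 6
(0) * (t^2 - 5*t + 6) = 0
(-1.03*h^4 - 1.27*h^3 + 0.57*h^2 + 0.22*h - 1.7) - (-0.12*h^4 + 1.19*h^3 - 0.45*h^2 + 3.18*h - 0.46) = -0.91*h^4 - 2.46*h^3 + 1.02*h^2 - 2.96*h - 1.24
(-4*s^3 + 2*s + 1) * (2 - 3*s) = 12*s^4 - 8*s^3 - 6*s^2 + s + 2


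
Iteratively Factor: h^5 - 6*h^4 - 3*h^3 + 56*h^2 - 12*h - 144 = (h - 3)*(h^4 - 3*h^3 - 12*h^2 + 20*h + 48) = (h - 4)*(h - 3)*(h^3 + h^2 - 8*h - 12) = (h - 4)*(h - 3)^2*(h^2 + 4*h + 4) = (h - 4)*(h - 3)^2*(h + 2)*(h + 2)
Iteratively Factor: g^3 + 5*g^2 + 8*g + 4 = (g + 2)*(g^2 + 3*g + 2) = (g + 2)^2*(g + 1)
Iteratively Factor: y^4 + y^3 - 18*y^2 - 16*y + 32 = (y - 1)*(y^3 + 2*y^2 - 16*y - 32) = (y - 1)*(y + 4)*(y^2 - 2*y - 8) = (y - 4)*(y - 1)*(y + 4)*(y + 2)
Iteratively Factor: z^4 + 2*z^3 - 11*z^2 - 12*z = (z)*(z^3 + 2*z^2 - 11*z - 12) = z*(z - 3)*(z^2 + 5*z + 4) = z*(z - 3)*(z + 1)*(z + 4)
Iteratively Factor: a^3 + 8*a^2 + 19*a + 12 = (a + 3)*(a^2 + 5*a + 4) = (a + 3)*(a + 4)*(a + 1)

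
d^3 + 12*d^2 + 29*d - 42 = (d - 1)*(d + 6)*(d + 7)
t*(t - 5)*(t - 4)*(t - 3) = t^4 - 12*t^3 + 47*t^2 - 60*t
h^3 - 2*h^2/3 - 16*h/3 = h*(h - 8/3)*(h + 2)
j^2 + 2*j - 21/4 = (j - 3/2)*(j + 7/2)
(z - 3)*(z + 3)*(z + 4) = z^3 + 4*z^2 - 9*z - 36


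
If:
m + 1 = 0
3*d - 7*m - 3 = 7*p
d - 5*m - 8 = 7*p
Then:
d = -7/2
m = -1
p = -13/14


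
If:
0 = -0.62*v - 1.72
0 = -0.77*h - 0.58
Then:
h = -0.75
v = -2.77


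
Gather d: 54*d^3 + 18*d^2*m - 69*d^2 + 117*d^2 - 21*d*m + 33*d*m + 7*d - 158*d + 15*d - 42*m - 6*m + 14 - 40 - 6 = 54*d^3 + d^2*(18*m + 48) + d*(12*m - 136) - 48*m - 32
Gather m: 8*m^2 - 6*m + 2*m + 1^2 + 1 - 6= 8*m^2 - 4*m - 4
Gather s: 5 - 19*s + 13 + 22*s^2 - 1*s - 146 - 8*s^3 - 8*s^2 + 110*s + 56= -8*s^3 + 14*s^2 + 90*s - 72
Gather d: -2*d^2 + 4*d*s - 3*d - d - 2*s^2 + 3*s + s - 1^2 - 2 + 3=-2*d^2 + d*(4*s - 4) - 2*s^2 + 4*s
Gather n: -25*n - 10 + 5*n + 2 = -20*n - 8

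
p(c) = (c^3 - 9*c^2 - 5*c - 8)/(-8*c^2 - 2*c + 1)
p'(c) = (16*c + 2)*(c^3 - 9*c^2 - 5*c - 8)/(-8*c^2 - 2*c + 1)^2 + (3*c^2 - 18*c - 5)/(-8*c^2 - 2*c + 1) = (-8*c^4 - 4*c^3 - 19*c^2 - 146*c - 21)/(64*c^4 + 32*c^3 - 12*c^2 - 4*c + 1)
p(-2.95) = 1.55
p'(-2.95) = -0.07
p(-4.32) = 1.68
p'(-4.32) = -0.11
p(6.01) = 0.49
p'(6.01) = -0.14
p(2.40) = 1.16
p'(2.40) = -0.32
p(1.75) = 1.44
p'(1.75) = -0.59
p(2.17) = 1.24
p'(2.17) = -0.38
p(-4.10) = 1.66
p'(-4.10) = -0.11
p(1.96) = 1.33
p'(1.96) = -0.47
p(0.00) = -8.00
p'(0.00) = -21.00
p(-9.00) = 2.26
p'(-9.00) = -0.13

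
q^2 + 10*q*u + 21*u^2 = (q + 3*u)*(q + 7*u)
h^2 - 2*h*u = h*(h - 2*u)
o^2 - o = o*(o - 1)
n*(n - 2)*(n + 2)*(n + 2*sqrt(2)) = n^4 + 2*sqrt(2)*n^3 - 4*n^2 - 8*sqrt(2)*n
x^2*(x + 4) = x^3 + 4*x^2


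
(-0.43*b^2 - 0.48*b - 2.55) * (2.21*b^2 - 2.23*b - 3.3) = -0.9503*b^4 - 0.1019*b^3 - 3.1461*b^2 + 7.2705*b + 8.415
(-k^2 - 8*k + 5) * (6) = -6*k^2 - 48*k + 30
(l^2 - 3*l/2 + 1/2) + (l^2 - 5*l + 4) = 2*l^2 - 13*l/2 + 9/2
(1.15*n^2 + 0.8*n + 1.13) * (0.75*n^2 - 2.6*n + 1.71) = 0.8625*n^4 - 2.39*n^3 + 0.734*n^2 - 1.57*n + 1.9323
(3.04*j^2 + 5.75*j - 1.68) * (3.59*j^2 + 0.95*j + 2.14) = 10.9136*j^4 + 23.5305*j^3 + 5.9369*j^2 + 10.709*j - 3.5952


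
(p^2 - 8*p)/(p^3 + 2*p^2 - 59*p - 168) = p/(p^2 + 10*p + 21)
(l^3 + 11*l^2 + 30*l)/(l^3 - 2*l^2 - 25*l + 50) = l*(l + 6)/(l^2 - 7*l + 10)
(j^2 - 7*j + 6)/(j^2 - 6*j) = (j - 1)/j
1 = 1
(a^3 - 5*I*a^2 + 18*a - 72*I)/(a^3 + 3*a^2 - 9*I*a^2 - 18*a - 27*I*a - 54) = (a + 4*I)/(a + 3)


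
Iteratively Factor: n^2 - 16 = (n - 4)*(n + 4)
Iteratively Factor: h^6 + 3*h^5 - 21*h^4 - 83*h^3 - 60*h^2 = (h)*(h^5 + 3*h^4 - 21*h^3 - 83*h^2 - 60*h) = h*(h + 1)*(h^4 + 2*h^3 - 23*h^2 - 60*h) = h^2*(h + 1)*(h^3 + 2*h^2 - 23*h - 60) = h^2*(h + 1)*(h + 4)*(h^2 - 2*h - 15) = h^2*(h + 1)*(h + 3)*(h + 4)*(h - 5)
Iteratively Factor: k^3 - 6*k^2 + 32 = (k + 2)*(k^2 - 8*k + 16) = (k - 4)*(k + 2)*(k - 4)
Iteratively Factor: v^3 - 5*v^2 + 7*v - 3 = (v - 3)*(v^2 - 2*v + 1) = (v - 3)*(v - 1)*(v - 1)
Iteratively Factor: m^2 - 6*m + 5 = (m - 5)*(m - 1)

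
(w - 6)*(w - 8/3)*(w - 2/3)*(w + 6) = w^4 - 10*w^3/3 - 308*w^2/9 + 120*w - 64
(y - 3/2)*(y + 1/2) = y^2 - y - 3/4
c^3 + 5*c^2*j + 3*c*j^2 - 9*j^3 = (c - j)*(c + 3*j)^2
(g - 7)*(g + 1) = g^2 - 6*g - 7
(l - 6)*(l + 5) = l^2 - l - 30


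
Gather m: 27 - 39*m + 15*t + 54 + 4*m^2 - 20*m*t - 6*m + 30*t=4*m^2 + m*(-20*t - 45) + 45*t + 81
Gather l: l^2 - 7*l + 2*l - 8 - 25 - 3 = l^2 - 5*l - 36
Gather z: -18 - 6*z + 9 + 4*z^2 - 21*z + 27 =4*z^2 - 27*z + 18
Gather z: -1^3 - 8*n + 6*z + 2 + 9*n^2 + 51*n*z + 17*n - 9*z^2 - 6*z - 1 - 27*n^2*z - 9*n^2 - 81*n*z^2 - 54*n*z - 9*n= z^2*(-81*n - 9) + z*(-27*n^2 - 3*n)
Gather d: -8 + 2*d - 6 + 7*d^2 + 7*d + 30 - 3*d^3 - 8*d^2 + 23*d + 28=-3*d^3 - d^2 + 32*d + 44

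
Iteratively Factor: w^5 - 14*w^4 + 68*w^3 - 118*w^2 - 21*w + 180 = (w - 5)*(w^4 - 9*w^3 + 23*w^2 - 3*w - 36) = (w - 5)*(w - 4)*(w^3 - 5*w^2 + 3*w + 9) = (w - 5)*(w - 4)*(w - 3)*(w^2 - 2*w - 3) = (w - 5)*(w - 4)*(w - 3)*(w + 1)*(w - 3)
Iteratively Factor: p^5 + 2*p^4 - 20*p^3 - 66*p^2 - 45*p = (p + 1)*(p^4 + p^3 - 21*p^2 - 45*p) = p*(p + 1)*(p^3 + p^2 - 21*p - 45) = p*(p - 5)*(p + 1)*(p^2 + 6*p + 9) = p*(p - 5)*(p + 1)*(p + 3)*(p + 3)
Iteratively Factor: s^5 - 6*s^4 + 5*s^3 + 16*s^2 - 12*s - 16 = (s - 2)*(s^4 - 4*s^3 - 3*s^2 + 10*s + 8) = (s - 2)*(s + 1)*(s^3 - 5*s^2 + 2*s + 8) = (s - 2)^2*(s + 1)*(s^2 - 3*s - 4) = (s - 4)*(s - 2)^2*(s + 1)*(s + 1)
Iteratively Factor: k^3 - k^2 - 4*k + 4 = (k + 2)*(k^2 - 3*k + 2) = (k - 2)*(k + 2)*(k - 1)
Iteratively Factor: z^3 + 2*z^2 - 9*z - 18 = (z + 3)*(z^2 - z - 6) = (z - 3)*(z + 3)*(z + 2)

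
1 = 1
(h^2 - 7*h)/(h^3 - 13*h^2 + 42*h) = 1/(h - 6)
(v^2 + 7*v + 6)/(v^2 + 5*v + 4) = (v + 6)/(v + 4)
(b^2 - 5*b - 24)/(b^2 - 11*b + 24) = (b + 3)/(b - 3)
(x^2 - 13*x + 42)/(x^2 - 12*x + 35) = (x - 6)/(x - 5)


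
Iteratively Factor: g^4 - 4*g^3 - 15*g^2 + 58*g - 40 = (g - 1)*(g^3 - 3*g^2 - 18*g + 40) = (g - 5)*(g - 1)*(g^2 + 2*g - 8) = (g - 5)*(g - 2)*(g - 1)*(g + 4)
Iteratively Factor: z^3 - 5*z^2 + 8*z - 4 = (z - 2)*(z^2 - 3*z + 2) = (z - 2)*(z - 1)*(z - 2)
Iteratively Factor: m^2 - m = (m)*(m - 1)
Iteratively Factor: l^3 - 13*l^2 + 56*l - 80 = (l - 4)*(l^2 - 9*l + 20) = (l - 5)*(l - 4)*(l - 4)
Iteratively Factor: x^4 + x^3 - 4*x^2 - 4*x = (x - 2)*(x^3 + 3*x^2 + 2*x) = (x - 2)*(x + 2)*(x^2 + x) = (x - 2)*(x + 1)*(x + 2)*(x)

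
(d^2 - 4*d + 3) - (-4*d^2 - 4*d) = 5*d^2 + 3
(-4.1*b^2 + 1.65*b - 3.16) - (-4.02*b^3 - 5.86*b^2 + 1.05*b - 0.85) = 4.02*b^3 + 1.76*b^2 + 0.6*b - 2.31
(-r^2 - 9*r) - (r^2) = -2*r^2 - 9*r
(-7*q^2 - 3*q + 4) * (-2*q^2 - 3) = 14*q^4 + 6*q^3 + 13*q^2 + 9*q - 12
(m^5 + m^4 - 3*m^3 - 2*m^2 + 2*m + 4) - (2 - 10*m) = m^5 + m^4 - 3*m^3 - 2*m^2 + 12*m + 2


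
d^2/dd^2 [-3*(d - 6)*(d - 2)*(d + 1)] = 42 - 18*d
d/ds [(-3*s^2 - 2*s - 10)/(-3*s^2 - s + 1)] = 3*(-s^2 - 22*s - 4)/(9*s^4 + 6*s^3 - 5*s^2 - 2*s + 1)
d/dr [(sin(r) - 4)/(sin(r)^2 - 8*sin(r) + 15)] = (8*sin(r) + cos(r)^2 - 18)*cos(r)/(sin(r)^2 - 8*sin(r) + 15)^2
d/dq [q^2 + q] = 2*q + 1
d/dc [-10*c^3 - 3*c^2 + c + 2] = -30*c^2 - 6*c + 1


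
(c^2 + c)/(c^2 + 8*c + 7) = c/(c + 7)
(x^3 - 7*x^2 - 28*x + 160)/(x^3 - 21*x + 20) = (x - 8)/(x - 1)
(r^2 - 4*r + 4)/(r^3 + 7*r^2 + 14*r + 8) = (r^2 - 4*r + 4)/(r^3 + 7*r^2 + 14*r + 8)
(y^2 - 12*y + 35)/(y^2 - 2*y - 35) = (y - 5)/(y + 5)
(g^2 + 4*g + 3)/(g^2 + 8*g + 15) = (g + 1)/(g + 5)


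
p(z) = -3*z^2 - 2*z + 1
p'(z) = -6*z - 2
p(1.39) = -7.58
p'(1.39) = -10.34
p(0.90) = -3.23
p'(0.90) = -7.40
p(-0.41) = 1.32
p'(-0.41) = 0.46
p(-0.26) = 1.32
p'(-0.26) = -0.44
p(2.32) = -19.79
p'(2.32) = -15.92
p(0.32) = 0.05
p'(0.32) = -3.92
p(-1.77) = -4.86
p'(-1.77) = 8.62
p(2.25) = -18.69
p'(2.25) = -15.50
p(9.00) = -260.00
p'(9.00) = -56.00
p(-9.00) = -224.00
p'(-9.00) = 52.00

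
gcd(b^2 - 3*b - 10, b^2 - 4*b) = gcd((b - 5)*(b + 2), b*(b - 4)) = 1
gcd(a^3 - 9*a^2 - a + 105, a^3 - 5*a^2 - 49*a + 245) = a^2 - 12*a + 35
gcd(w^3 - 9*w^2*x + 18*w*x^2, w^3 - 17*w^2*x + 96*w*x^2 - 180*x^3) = -w + 6*x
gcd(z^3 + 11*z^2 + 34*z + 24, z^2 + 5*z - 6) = z + 6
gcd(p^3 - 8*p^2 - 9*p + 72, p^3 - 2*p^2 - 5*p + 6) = p - 3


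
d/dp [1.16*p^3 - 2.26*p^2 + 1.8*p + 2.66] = 3.48*p^2 - 4.52*p + 1.8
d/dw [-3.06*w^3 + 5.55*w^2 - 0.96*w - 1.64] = -9.18*w^2 + 11.1*w - 0.96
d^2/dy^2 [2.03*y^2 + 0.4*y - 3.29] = 4.06000000000000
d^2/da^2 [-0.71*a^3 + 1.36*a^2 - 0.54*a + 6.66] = 2.72 - 4.26*a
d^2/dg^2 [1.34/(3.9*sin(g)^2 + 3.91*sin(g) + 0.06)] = (-81.5256*sin(g)^4 - 61.30098*sin(g)^3 + 103.056586*sin(g)^2 + 122.916324*sin(g) + 40.344988)/(3.9*sin(g)^2 + 3.91*sin(g) + 0.06)^3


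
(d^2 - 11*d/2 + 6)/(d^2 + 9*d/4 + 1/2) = 2*(2*d^2 - 11*d + 12)/(4*d^2 + 9*d + 2)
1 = 1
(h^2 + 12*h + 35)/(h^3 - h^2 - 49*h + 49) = (h + 5)/(h^2 - 8*h + 7)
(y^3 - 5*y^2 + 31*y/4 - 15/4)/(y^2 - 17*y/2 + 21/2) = (2*y^2 - 7*y + 5)/(2*(y - 7))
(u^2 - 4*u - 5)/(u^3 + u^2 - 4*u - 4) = (u - 5)/(u^2 - 4)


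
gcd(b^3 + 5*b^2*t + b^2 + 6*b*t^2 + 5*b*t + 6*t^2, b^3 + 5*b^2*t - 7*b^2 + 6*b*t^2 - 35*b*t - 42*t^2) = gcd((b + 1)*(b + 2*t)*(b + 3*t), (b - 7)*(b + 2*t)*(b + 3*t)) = b^2 + 5*b*t + 6*t^2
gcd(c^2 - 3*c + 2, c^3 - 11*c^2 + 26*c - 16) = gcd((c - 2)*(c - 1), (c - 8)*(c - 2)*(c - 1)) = c^2 - 3*c + 2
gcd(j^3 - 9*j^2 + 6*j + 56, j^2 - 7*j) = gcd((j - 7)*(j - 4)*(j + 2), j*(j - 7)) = j - 7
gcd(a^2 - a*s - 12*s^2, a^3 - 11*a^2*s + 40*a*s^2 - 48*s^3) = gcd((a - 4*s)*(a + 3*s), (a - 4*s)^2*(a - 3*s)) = -a + 4*s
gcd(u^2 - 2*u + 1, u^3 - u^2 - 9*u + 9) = u - 1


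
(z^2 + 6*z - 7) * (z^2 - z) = z^4 + 5*z^3 - 13*z^2 + 7*z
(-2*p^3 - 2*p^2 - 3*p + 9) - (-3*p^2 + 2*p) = -2*p^3 + p^2 - 5*p + 9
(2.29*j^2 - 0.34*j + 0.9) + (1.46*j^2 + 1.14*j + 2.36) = 3.75*j^2 + 0.8*j + 3.26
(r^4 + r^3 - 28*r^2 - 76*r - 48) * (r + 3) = r^5 + 4*r^4 - 25*r^3 - 160*r^2 - 276*r - 144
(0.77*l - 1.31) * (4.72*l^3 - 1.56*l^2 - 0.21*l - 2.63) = 3.6344*l^4 - 7.3844*l^3 + 1.8819*l^2 - 1.75*l + 3.4453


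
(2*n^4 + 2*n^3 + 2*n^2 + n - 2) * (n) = 2*n^5 + 2*n^4 + 2*n^3 + n^2 - 2*n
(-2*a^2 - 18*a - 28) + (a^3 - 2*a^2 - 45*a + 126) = a^3 - 4*a^2 - 63*a + 98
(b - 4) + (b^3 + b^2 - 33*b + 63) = b^3 + b^2 - 32*b + 59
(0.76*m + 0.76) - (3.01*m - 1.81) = 2.57 - 2.25*m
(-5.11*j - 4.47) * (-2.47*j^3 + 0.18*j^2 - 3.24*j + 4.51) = 12.6217*j^4 + 10.1211*j^3 + 15.7518*j^2 - 8.5633*j - 20.1597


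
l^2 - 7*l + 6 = (l - 6)*(l - 1)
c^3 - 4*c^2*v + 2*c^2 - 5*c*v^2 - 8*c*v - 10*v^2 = (c + 2)*(c - 5*v)*(c + v)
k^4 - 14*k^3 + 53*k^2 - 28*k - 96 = (k - 8)*(k - 4)*(k - 3)*(k + 1)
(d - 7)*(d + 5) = d^2 - 2*d - 35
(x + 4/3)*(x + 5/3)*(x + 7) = x^3 + 10*x^2 + 209*x/9 + 140/9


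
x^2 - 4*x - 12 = (x - 6)*(x + 2)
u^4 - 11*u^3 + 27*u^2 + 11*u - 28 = (u - 7)*(u - 4)*(u - 1)*(u + 1)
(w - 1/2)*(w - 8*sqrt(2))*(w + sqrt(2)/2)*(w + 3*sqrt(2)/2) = w^4 - 6*sqrt(2)*w^3 - w^3/2 - 61*w^2/2 + 3*sqrt(2)*w^2 - 12*sqrt(2)*w + 61*w/4 + 6*sqrt(2)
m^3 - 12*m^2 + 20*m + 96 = (m - 8)*(m - 6)*(m + 2)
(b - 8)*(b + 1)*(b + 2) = b^3 - 5*b^2 - 22*b - 16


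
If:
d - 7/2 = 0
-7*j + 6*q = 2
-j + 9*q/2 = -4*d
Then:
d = 7/2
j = -62/17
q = -200/51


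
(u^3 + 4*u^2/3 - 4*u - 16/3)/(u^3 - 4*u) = (u + 4/3)/u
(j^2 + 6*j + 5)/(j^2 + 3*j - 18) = (j^2 + 6*j + 5)/(j^2 + 3*j - 18)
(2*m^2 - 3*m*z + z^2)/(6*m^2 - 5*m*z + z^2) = (-m + z)/(-3*m + z)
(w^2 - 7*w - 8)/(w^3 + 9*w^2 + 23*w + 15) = (w - 8)/(w^2 + 8*w + 15)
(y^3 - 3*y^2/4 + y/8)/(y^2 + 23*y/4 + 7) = y*(8*y^2 - 6*y + 1)/(2*(4*y^2 + 23*y + 28))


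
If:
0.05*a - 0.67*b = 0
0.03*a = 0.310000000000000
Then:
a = 10.33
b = 0.77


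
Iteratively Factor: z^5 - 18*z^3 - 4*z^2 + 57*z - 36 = (z - 4)*(z^4 + 4*z^3 - 2*z^2 - 12*z + 9) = (z - 4)*(z + 3)*(z^3 + z^2 - 5*z + 3) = (z - 4)*(z - 1)*(z + 3)*(z^2 + 2*z - 3) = (z - 4)*(z - 1)*(z + 3)^2*(z - 1)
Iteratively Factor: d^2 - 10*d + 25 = (d - 5)*(d - 5)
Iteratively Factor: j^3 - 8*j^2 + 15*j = (j - 3)*(j^2 - 5*j) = j*(j - 3)*(j - 5)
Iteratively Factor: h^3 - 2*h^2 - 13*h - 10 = (h + 2)*(h^2 - 4*h - 5) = (h + 1)*(h + 2)*(h - 5)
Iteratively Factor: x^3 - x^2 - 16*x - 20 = (x - 5)*(x^2 + 4*x + 4) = (x - 5)*(x + 2)*(x + 2)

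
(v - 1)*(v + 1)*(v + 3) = v^3 + 3*v^2 - v - 3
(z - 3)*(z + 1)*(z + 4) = z^3 + 2*z^2 - 11*z - 12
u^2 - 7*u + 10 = (u - 5)*(u - 2)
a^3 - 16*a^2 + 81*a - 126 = (a - 7)*(a - 6)*(a - 3)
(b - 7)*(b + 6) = b^2 - b - 42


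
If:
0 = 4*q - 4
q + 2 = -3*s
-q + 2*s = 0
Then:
No Solution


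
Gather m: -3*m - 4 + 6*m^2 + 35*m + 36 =6*m^2 + 32*m + 32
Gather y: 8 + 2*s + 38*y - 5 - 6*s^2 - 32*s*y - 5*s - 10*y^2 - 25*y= -6*s^2 - 3*s - 10*y^2 + y*(13 - 32*s) + 3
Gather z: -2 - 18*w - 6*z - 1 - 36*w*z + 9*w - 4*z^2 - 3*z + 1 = -9*w - 4*z^2 + z*(-36*w - 9) - 2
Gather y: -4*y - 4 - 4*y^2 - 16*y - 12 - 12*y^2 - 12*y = -16*y^2 - 32*y - 16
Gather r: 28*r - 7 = 28*r - 7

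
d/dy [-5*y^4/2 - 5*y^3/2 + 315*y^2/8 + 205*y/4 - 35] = -10*y^3 - 15*y^2/2 + 315*y/4 + 205/4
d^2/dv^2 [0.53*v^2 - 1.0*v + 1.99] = 1.06000000000000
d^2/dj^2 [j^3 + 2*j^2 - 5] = 6*j + 4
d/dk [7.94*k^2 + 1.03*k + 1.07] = 15.88*k + 1.03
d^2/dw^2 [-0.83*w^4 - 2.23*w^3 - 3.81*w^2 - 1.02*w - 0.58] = -9.96*w^2 - 13.38*w - 7.62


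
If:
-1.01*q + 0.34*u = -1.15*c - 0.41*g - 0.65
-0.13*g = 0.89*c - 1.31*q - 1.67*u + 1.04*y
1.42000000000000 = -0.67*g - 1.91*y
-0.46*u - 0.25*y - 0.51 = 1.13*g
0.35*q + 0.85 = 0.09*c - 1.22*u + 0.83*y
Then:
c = 8.27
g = 1.27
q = 9.37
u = -3.58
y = -1.19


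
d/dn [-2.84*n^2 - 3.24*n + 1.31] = -5.68*n - 3.24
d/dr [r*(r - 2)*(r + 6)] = 3*r^2 + 8*r - 12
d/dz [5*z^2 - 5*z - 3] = 10*z - 5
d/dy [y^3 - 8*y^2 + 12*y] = 3*y^2 - 16*y + 12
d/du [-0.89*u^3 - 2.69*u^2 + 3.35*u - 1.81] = -2.67*u^2 - 5.38*u + 3.35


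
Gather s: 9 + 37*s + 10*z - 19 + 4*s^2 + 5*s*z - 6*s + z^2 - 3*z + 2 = 4*s^2 + s*(5*z + 31) + z^2 + 7*z - 8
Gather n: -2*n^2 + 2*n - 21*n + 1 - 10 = -2*n^2 - 19*n - 9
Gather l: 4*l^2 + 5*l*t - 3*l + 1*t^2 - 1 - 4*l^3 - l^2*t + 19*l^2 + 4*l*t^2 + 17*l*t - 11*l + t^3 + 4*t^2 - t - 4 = -4*l^3 + l^2*(23 - t) + l*(4*t^2 + 22*t - 14) + t^3 + 5*t^2 - t - 5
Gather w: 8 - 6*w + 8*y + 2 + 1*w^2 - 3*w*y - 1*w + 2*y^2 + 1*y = w^2 + w*(-3*y - 7) + 2*y^2 + 9*y + 10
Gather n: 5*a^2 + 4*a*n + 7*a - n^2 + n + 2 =5*a^2 + 7*a - n^2 + n*(4*a + 1) + 2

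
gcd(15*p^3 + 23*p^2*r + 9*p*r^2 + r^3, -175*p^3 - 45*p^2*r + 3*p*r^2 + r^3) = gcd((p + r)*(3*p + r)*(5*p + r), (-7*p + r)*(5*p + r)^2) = 5*p + r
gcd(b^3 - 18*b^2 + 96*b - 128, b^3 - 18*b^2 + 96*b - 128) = b^3 - 18*b^2 + 96*b - 128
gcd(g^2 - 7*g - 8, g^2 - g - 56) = g - 8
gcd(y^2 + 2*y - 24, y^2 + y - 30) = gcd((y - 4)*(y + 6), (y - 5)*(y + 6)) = y + 6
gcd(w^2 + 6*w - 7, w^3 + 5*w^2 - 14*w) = w + 7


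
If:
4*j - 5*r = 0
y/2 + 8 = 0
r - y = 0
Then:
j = -20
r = -16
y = -16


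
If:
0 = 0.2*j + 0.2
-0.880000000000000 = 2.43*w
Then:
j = -1.00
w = -0.36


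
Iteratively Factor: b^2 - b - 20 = (b - 5)*(b + 4)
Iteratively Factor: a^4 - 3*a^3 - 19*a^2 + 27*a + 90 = (a + 3)*(a^3 - 6*a^2 - a + 30) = (a + 2)*(a + 3)*(a^2 - 8*a + 15) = (a - 3)*(a + 2)*(a + 3)*(a - 5)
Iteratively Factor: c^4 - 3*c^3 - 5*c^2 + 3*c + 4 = (c + 1)*(c^3 - 4*c^2 - c + 4) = (c + 1)^2*(c^2 - 5*c + 4) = (c - 1)*(c + 1)^2*(c - 4)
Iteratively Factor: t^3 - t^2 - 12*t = (t)*(t^2 - t - 12) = t*(t + 3)*(t - 4)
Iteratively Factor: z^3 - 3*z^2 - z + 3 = (z - 1)*(z^2 - 2*z - 3) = (z - 1)*(z + 1)*(z - 3)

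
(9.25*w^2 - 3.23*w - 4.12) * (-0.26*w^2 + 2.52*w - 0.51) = -2.405*w^4 + 24.1498*w^3 - 11.7859*w^2 - 8.7351*w + 2.1012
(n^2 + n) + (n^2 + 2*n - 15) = 2*n^2 + 3*n - 15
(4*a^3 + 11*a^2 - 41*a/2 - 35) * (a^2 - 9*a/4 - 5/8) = 4*a^5 + 2*a^4 - 191*a^3/4 + 17*a^2/4 + 1465*a/16 + 175/8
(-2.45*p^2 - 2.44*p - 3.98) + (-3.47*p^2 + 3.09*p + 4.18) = -5.92*p^2 + 0.65*p + 0.2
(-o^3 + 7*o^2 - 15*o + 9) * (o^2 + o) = -o^5 + 6*o^4 - 8*o^3 - 6*o^2 + 9*o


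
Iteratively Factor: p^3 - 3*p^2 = (p)*(p^2 - 3*p) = p^2*(p - 3)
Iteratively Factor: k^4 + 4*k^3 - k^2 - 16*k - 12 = (k + 2)*(k^3 + 2*k^2 - 5*k - 6) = (k + 1)*(k + 2)*(k^2 + k - 6) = (k + 1)*(k + 2)*(k + 3)*(k - 2)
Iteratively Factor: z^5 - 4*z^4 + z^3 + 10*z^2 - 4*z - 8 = (z - 2)*(z^4 - 2*z^3 - 3*z^2 + 4*z + 4) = (z - 2)^2*(z^3 - 3*z - 2) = (z - 2)^3*(z^2 + 2*z + 1) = (z - 2)^3*(z + 1)*(z + 1)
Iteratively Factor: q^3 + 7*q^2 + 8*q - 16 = (q + 4)*(q^2 + 3*q - 4) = (q + 4)^2*(q - 1)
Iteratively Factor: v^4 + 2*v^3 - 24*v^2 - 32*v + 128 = (v - 4)*(v^3 + 6*v^2 - 32) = (v - 4)*(v + 4)*(v^2 + 2*v - 8) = (v - 4)*(v - 2)*(v + 4)*(v + 4)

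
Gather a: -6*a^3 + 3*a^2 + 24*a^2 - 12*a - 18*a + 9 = -6*a^3 + 27*a^2 - 30*a + 9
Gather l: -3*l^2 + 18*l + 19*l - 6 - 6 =-3*l^2 + 37*l - 12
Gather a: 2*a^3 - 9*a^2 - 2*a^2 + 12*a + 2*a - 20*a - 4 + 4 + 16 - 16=2*a^3 - 11*a^2 - 6*a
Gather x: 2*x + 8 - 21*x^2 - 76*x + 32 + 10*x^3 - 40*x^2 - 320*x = 10*x^3 - 61*x^2 - 394*x + 40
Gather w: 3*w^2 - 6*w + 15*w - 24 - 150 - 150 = 3*w^2 + 9*w - 324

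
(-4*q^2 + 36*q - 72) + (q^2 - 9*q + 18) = -3*q^2 + 27*q - 54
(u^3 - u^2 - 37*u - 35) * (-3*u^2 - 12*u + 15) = -3*u^5 - 9*u^4 + 138*u^3 + 534*u^2 - 135*u - 525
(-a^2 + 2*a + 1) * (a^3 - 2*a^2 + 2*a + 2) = -a^5 + 4*a^4 - 5*a^3 + 6*a + 2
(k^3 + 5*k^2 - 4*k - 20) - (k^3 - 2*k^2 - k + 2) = 7*k^2 - 3*k - 22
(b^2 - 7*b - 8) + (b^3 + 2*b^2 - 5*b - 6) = b^3 + 3*b^2 - 12*b - 14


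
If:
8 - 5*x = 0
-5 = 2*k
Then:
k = -5/2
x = 8/5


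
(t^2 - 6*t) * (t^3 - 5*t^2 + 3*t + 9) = t^5 - 11*t^4 + 33*t^3 - 9*t^2 - 54*t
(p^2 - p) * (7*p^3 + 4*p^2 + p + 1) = 7*p^5 - 3*p^4 - 3*p^3 - p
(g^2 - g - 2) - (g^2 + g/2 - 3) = 1 - 3*g/2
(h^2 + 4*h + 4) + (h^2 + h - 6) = 2*h^2 + 5*h - 2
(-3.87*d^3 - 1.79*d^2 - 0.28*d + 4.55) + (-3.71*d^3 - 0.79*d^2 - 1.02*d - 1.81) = -7.58*d^3 - 2.58*d^2 - 1.3*d + 2.74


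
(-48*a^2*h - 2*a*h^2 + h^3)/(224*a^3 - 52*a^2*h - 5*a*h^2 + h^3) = h*(-6*a - h)/(28*a^2 - 3*a*h - h^2)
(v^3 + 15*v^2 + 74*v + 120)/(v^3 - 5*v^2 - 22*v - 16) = (v^3 + 15*v^2 + 74*v + 120)/(v^3 - 5*v^2 - 22*v - 16)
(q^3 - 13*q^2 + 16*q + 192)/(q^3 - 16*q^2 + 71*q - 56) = (q^2 - 5*q - 24)/(q^2 - 8*q + 7)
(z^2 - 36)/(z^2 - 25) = (z^2 - 36)/(z^2 - 25)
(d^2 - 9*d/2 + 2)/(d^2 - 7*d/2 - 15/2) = (-2*d^2 + 9*d - 4)/(-2*d^2 + 7*d + 15)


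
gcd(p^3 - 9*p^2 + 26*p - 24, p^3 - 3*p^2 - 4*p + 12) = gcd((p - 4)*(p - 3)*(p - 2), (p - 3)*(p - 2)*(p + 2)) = p^2 - 5*p + 6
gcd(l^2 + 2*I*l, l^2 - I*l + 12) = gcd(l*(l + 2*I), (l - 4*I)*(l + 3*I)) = 1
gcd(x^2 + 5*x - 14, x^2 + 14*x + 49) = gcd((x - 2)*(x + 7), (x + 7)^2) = x + 7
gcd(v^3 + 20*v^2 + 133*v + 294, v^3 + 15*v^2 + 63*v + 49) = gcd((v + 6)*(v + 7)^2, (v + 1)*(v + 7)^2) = v^2 + 14*v + 49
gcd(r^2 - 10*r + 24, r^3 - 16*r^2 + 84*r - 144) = r^2 - 10*r + 24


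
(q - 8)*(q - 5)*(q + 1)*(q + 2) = q^4 - 10*q^3 + 3*q^2 + 94*q + 80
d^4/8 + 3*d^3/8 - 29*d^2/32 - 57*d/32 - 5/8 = (d/4 + 1)*(d/2 + 1/2)*(d - 5/2)*(d + 1/2)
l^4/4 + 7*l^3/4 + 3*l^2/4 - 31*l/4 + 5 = (l/4 + 1)*(l - 1)^2*(l + 5)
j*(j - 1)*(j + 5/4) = j^3 + j^2/4 - 5*j/4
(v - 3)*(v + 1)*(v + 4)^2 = v^4 + 6*v^3 - 3*v^2 - 56*v - 48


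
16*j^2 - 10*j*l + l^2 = (-8*j + l)*(-2*j + l)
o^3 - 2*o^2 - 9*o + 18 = (o - 3)*(o - 2)*(o + 3)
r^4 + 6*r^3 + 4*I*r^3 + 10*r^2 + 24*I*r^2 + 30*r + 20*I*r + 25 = (r + 5)*(r + 5*I)*(-I*r - I)*(I*r + 1)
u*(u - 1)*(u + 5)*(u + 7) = u^4 + 11*u^3 + 23*u^2 - 35*u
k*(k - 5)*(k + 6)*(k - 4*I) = k^4 + k^3 - 4*I*k^3 - 30*k^2 - 4*I*k^2 + 120*I*k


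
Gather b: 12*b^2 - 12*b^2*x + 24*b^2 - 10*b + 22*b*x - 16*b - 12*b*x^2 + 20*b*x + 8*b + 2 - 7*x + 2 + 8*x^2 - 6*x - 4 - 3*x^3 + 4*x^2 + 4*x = b^2*(36 - 12*x) + b*(-12*x^2 + 42*x - 18) - 3*x^3 + 12*x^2 - 9*x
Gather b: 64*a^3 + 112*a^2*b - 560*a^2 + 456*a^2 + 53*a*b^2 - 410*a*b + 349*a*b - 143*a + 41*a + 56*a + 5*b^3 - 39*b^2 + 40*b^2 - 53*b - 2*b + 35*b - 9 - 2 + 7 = 64*a^3 - 104*a^2 - 46*a + 5*b^3 + b^2*(53*a + 1) + b*(112*a^2 - 61*a - 20) - 4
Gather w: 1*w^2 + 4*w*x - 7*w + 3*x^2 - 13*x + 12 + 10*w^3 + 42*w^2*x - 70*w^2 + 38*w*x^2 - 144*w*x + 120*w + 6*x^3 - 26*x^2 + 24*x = 10*w^3 + w^2*(42*x - 69) + w*(38*x^2 - 140*x + 113) + 6*x^3 - 23*x^2 + 11*x + 12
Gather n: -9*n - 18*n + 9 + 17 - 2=24 - 27*n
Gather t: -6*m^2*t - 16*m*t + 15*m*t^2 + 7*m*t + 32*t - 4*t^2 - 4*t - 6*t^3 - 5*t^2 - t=-6*t^3 + t^2*(15*m - 9) + t*(-6*m^2 - 9*m + 27)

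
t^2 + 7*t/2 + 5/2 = (t + 1)*(t + 5/2)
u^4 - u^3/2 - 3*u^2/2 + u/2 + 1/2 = (u - 1)^2*(u + 1/2)*(u + 1)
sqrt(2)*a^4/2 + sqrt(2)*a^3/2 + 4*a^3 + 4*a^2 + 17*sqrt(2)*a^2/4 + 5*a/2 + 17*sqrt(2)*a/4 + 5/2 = (a + 1)*(a + sqrt(2)/2)*(a + 5*sqrt(2)/2)*(sqrt(2)*a/2 + 1)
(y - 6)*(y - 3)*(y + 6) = y^3 - 3*y^2 - 36*y + 108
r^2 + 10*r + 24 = (r + 4)*(r + 6)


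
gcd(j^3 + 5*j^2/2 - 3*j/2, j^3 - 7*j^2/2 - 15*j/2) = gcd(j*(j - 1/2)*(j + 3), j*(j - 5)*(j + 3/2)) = j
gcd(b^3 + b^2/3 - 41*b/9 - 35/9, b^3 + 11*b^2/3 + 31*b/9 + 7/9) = b + 1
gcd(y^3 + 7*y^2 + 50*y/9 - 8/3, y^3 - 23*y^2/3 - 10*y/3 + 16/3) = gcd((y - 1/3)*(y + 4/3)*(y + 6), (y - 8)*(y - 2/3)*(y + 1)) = 1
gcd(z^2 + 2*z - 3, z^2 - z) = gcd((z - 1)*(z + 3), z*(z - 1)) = z - 1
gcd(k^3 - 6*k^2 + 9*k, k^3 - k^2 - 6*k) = k^2 - 3*k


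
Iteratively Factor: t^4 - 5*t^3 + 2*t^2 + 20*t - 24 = (t + 2)*(t^3 - 7*t^2 + 16*t - 12) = (t - 2)*(t + 2)*(t^2 - 5*t + 6) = (t - 3)*(t - 2)*(t + 2)*(t - 2)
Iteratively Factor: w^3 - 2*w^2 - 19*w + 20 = (w + 4)*(w^2 - 6*w + 5) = (w - 5)*(w + 4)*(w - 1)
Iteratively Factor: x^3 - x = (x)*(x^2 - 1) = x*(x + 1)*(x - 1)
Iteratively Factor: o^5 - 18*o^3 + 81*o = (o + 3)*(o^4 - 3*o^3 - 9*o^2 + 27*o) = o*(o + 3)*(o^3 - 3*o^2 - 9*o + 27) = o*(o - 3)*(o + 3)*(o^2 - 9) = o*(o - 3)*(o + 3)^2*(o - 3)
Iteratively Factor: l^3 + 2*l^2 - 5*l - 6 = (l + 1)*(l^2 + l - 6) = (l + 1)*(l + 3)*(l - 2)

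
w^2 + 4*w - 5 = (w - 1)*(w + 5)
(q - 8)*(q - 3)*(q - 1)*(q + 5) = q^4 - 7*q^3 - 25*q^2 + 151*q - 120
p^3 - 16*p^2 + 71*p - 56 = (p - 8)*(p - 7)*(p - 1)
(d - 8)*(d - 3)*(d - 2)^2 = d^4 - 15*d^3 + 72*d^2 - 140*d + 96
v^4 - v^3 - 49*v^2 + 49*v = v*(v - 7)*(v - 1)*(v + 7)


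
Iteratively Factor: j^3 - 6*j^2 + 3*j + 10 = (j - 5)*(j^2 - j - 2) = (j - 5)*(j - 2)*(j + 1)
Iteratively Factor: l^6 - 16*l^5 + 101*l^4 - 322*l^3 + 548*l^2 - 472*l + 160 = (l - 2)*(l^5 - 14*l^4 + 73*l^3 - 176*l^2 + 196*l - 80) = (l - 2)^2*(l^4 - 12*l^3 + 49*l^2 - 78*l + 40) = (l - 5)*(l - 2)^2*(l^3 - 7*l^2 + 14*l - 8) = (l - 5)*(l - 2)^3*(l^2 - 5*l + 4) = (l - 5)*(l - 2)^3*(l - 1)*(l - 4)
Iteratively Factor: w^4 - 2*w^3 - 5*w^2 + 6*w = (w + 2)*(w^3 - 4*w^2 + 3*w) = (w - 1)*(w + 2)*(w^2 - 3*w) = w*(w - 1)*(w + 2)*(w - 3)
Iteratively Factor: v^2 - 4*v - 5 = (v + 1)*(v - 5)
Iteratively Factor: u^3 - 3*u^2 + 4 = (u - 2)*(u^2 - u - 2) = (u - 2)^2*(u + 1)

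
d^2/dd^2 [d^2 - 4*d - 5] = 2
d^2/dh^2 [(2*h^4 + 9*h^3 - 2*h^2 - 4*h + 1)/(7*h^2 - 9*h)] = 2*(98*h^6 - 378*h^5 + 486*h^4 + 407*h^3 + 147*h^2 - 189*h + 81)/(h^3*(343*h^3 - 1323*h^2 + 1701*h - 729))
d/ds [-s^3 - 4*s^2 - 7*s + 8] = -3*s^2 - 8*s - 7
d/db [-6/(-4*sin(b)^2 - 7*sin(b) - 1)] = -6*(8*sin(b) + 7)*cos(b)/(4*sin(b)^2 + 7*sin(b) + 1)^2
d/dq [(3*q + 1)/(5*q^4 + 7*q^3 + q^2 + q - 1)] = (15*q^4 + 21*q^3 + 3*q^2 + 3*q - (3*q + 1)*(20*q^3 + 21*q^2 + 2*q + 1) - 3)/(5*q^4 + 7*q^3 + q^2 + q - 1)^2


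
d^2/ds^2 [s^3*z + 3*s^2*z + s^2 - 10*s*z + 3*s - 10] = 6*s*z + 6*z + 2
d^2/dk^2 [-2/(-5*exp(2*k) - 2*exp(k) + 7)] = 4*(4*(5*exp(k) + 1)^2*exp(k) - (10*exp(k) + 1)*(5*exp(2*k) + 2*exp(k) - 7))*exp(k)/(5*exp(2*k) + 2*exp(k) - 7)^3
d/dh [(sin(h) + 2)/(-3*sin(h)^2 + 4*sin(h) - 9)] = (3*sin(h)^2 + 12*sin(h) - 17)*cos(h)/(3*sin(h)^2 - 4*sin(h) + 9)^2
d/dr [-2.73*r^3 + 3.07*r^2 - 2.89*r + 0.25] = -8.19*r^2 + 6.14*r - 2.89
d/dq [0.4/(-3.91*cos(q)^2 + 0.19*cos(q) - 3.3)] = (0.076 - 3.128*cos(q))*sin(q)/(3.91*cos(q)^2 - 0.19*cos(q) + 3.3)^2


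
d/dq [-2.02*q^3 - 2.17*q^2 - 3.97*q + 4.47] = -6.06*q^2 - 4.34*q - 3.97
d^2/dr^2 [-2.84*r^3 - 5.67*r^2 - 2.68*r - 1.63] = -17.04*r - 11.34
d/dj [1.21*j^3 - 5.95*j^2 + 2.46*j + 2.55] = 3.63*j^2 - 11.9*j + 2.46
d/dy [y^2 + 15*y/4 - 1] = 2*y + 15/4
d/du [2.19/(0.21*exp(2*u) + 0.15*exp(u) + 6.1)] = (-0.9198*exp(u) - 0.3285)*exp(u)/(0.21*exp(2*u) + 0.15*exp(u) + 6.1)^2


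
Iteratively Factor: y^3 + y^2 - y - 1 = (y + 1)*(y^2 - 1) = (y - 1)*(y + 1)*(y + 1)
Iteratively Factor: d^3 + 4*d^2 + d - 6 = (d + 3)*(d^2 + d - 2) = (d + 2)*(d + 3)*(d - 1)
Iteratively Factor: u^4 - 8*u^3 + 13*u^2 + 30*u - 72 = (u - 4)*(u^3 - 4*u^2 - 3*u + 18) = (u - 4)*(u + 2)*(u^2 - 6*u + 9) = (u - 4)*(u - 3)*(u + 2)*(u - 3)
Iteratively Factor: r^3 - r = (r)*(r^2 - 1) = r*(r + 1)*(r - 1)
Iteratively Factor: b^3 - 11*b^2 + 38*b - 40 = (b - 2)*(b^2 - 9*b + 20) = (b - 5)*(b - 2)*(b - 4)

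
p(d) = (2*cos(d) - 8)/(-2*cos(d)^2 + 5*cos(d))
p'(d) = (-4*sin(d)*cos(d) + 5*sin(d))*(2*cos(d) - 8)/(-2*cos(d)^2 + 5*cos(d))^2 - 2*sin(d)/(-2*cos(d)^2 + 5*cos(d))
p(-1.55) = -77.18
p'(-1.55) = 3699.17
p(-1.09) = -3.75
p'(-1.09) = 6.50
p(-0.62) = -2.32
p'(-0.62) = 1.28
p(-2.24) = 2.39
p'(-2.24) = 3.21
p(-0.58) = -2.27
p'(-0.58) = 1.13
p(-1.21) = -4.81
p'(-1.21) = 11.89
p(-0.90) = -2.89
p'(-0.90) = 3.11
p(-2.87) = 1.49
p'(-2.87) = 0.45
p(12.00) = -2.26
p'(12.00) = 1.09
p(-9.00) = 1.58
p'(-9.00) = 0.77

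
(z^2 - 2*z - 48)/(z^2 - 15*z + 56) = (z + 6)/(z - 7)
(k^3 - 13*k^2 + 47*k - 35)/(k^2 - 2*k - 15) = (k^2 - 8*k + 7)/(k + 3)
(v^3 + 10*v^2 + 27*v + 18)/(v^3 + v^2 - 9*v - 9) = (v + 6)/(v - 3)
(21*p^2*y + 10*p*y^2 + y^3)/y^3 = 21*p^2/y^2 + 10*p/y + 1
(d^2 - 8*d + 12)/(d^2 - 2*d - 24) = (d - 2)/(d + 4)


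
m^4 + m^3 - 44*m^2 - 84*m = m*(m - 7)*(m + 2)*(m + 6)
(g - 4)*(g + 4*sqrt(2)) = g^2 - 4*g + 4*sqrt(2)*g - 16*sqrt(2)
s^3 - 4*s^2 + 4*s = s*(s - 2)^2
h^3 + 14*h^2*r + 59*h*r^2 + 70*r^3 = (h + 2*r)*(h + 5*r)*(h + 7*r)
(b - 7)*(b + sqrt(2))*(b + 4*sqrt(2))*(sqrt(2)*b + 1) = sqrt(2)*b^4 - 7*sqrt(2)*b^3 + 11*b^3 - 77*b^2 + 13*sqrt(2)*b^2 - 91*sqrt(2)*b + 8*b - 56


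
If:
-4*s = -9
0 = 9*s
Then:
No Solution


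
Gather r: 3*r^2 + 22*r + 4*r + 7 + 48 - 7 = 3*r^2 + 26*r + 48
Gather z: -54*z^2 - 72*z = -54*z^2 - 72*z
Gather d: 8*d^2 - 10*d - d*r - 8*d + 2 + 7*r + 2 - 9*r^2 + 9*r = 8*d^2 + d*(-r - 18) - 9*r^2 + 16*r + 4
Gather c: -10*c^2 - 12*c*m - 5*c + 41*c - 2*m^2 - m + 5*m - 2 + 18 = -10*c^2 + c*(36 - 12*m) - 2*m^2 + 4*m + 16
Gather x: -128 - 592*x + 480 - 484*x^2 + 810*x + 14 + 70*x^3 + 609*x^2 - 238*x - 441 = 70*x^3 + 125*x^2 - 20*x - 75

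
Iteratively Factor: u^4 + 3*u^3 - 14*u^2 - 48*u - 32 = (u + 2)*(u^3 + u^2 - 16*u - 16) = (u + 1)*(u + 2)*(u^2 - 16) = (u - 4)*(u + 1)*(u + 2)*(u + 4)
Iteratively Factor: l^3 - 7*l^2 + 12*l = (l - 3)*(l^2 - 4*l) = l*(l - 3)*(l - 4)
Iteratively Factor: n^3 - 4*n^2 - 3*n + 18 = (n - 3)*(n^2 - n - 6) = (n - 3)^2*(n + 2)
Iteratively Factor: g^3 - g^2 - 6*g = (g)*(g^2 - g - 6) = g*(g - 3)*(g + 2)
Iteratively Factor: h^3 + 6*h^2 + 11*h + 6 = (h + 2)*(h^2 + 4*h + 3) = (h + 2)*(h + 3)*(h + 1)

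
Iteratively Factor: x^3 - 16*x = (x - 4)*(x^2 + 4*x) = x*(x - 4)*(x + 4)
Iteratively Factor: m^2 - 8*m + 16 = (m - 4)*(m - 4)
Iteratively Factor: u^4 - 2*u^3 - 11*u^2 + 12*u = (u - 4)*(u^3 + 2*u^2 - 3*u) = (u - 4)*(u + 3)*(u^2 - u) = u*(u - 4)*(u + 3)*(u - 1)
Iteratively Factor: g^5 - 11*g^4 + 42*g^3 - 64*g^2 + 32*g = (g - 1)*(g^4 - 10*g^3 + 32*g^2 - 32*g) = (g - 2)*(g - 1)*(g^3 - 8*g^2 + 16*g) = (g - 4)*(g - 2)*(g - 1)*(g^2 - 4*g) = (g - 4)^2*(g - 2)*(g - 1)*(g)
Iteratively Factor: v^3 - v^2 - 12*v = (v + 3)*(v^2 - 4*v) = v*(v + 3)*(v - 4)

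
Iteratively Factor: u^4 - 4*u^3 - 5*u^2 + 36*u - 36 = (u - 3)*(u^3 - u^2 - 8*u + 12) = (u - 3)*(u - 2)*(u^2 + u - 6) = (u - 3)*(u - 2)*(u + 3)*(u - 2)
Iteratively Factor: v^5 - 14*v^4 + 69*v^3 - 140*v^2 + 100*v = (v - 2)*(v^4 - 12*v^3 + 45*v^2 - 50*v) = (v - 5)*(v - 2)*(v^3 - 7*v^2 + 10*v) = v*(v - 5)*(v - 2)*(v^2 - 7*v + 10) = v*(v - 5)*(v - 2)^2*(v - 5)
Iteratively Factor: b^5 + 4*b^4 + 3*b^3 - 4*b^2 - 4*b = (b + 2)*(b^4 + 2*b^3 - b^2 - 2*b) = (b + 1)*(b + 2)*(b^3 + b^2 - 2*b) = (b + 1)*(b + 2)^2*(b^2 - b) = b*(b + 1)*(b + 2)^2*(b - 1)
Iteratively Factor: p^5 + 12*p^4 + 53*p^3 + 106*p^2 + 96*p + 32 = (p + 2)*(p^4 + 10*p^3 + 33*p^2 + 40*p + 16) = (p + 2)*(p + 4)*(p^3 + 6*p^2 + 9*p + 4) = (p + 1)*(p + 2)*(p + 4)*(p^2 + 5*p + 4) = (p + 1)*(p + 2)*(p + 4)^2*(p + 1)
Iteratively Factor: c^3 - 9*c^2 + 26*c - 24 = (c - 3)*(c^2 - 6*c + 8) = (c - 4)*(c - 3)*(c - 2)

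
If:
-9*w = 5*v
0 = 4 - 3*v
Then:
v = 4/3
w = -20/27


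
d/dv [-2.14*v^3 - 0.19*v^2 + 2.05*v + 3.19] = -6.42*v^2 - 0.38*v + 2.05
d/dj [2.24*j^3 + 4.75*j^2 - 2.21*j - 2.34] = 6.72*j^2 + 9.5*j - 2.21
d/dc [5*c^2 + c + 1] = 10*c + 1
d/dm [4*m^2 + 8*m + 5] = 8*m + 8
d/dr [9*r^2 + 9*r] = 18*r + 9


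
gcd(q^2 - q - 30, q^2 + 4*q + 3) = 1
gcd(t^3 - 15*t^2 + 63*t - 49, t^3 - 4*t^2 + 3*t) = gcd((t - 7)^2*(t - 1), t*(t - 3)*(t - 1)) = t - 1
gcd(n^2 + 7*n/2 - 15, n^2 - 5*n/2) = n - 5/2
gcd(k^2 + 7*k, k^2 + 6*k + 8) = 1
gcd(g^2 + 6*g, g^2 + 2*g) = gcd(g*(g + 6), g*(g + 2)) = g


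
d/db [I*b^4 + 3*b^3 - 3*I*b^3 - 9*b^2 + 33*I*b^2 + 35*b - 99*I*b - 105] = 4*I*b^3 + b^2*(9 - 9*I) + b*(-18 + 66*I) + 35 - 99*I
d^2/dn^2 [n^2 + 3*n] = 2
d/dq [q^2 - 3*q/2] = 2*q - 3/2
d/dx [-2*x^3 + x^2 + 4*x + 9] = -6*x^2 + 2*x + 4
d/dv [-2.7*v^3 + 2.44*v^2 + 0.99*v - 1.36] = -8.1*v^2 + 4.88*v + 0.99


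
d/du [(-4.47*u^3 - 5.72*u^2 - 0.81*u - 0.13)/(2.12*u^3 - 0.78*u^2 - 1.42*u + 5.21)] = (15.613*u^4 + 16.1292*u^3 - 61.5487*u^2 - 59.8052*u - 4.4047)/(4.4944*u^6 - 3.3072*u^5 - 5.4124*u^4 + 24.3056*u^3 - 6.1112*u^2 - 14.7964*u + 27.1441)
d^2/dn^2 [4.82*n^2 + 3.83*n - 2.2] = 9.64000000000000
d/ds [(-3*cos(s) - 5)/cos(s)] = -5*sin(s)/cos(s)^2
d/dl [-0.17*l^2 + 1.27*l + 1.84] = 1.27 - 0.34*l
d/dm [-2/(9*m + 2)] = 18/(9*m + 2)^2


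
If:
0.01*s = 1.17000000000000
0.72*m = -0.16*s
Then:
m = -26.00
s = 117.00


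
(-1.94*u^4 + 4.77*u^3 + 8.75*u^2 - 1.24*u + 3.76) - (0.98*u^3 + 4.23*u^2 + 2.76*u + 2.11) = -1.94*u^4 + 3.79*u^3 + 4.52*u^2 - 4.0*u + 1.65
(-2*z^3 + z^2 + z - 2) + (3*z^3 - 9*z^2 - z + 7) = z^3 - 8*z^2 + 5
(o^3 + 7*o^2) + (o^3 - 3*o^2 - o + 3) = 2*o^3 + 4*o^2 - o + 3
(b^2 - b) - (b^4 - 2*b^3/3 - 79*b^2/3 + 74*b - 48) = -b^4 + 2*b^3/3 + 82*b^2/3 - 75*b + 48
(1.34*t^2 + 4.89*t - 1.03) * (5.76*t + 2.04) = 7.7184*t^3 + 30.9*t^2 + 4.0428*t - 2.1012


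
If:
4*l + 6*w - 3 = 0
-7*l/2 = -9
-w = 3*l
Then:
No Solution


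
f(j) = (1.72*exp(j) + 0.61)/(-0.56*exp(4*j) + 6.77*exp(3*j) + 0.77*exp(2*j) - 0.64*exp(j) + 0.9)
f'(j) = (1.72*exp(j) + 0.61)*(2.24*exp(4*j) - 20.31*exp(3*j) - 1.54*exp(2*j) + 0.64*exp(j))/(-0.56*exp(4*j) + 6.77*exp(3*j) + 0.77*exp(2*j) - 0.64*exp(j) + 0.9)^2 + 1.72*exp(j)/(-0.56*exp(4*j) + 6.77*exp(3*j) + 0.77*exp(2*j) - 0.64*exp(j) + 0.9)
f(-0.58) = 0.82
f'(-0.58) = -0.98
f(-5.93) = 0.68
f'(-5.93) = 0.01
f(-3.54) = 0.75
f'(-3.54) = 0.07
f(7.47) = -0.00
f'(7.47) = 0.00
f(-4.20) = 0.71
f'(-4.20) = 0.04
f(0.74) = 0.08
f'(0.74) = -0.15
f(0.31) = 0.18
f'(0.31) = -0.34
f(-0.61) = 0.85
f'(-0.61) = -0.97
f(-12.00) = 0.68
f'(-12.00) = 0.00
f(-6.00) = 0.68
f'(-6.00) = 0.01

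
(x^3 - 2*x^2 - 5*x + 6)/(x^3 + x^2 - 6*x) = (x^3 - 2*x^2 - 5*x + 6)/(x*(x^2 + x - 6))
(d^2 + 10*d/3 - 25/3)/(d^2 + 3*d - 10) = (d - 5/3)/(d - 2)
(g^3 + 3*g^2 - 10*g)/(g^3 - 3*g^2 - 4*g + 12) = g*(g + 5)/(g^2 - g - 6)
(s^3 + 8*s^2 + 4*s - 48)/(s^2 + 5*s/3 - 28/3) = 3*(s^2 + 4*s - 12)/(3*s - 7)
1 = 1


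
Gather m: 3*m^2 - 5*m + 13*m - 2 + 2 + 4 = 3*m^2 + 8*m + 4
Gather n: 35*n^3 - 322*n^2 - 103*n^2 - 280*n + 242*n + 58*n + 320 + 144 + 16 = 35*n^3 - 425*n^2 + 20*n + 480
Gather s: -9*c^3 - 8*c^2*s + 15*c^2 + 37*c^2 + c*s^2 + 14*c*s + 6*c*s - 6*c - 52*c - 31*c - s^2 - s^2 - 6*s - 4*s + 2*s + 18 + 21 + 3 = -9*c^3 + 52*c^2 - 89*c + s^2*(c - 2) + s*(-8*c^2 + 20*c - 8) + 42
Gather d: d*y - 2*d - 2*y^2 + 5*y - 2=d*(y - 2) - 2*y^2 + 5*y - 2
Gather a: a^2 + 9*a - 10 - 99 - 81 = a^2 + 9*a - 190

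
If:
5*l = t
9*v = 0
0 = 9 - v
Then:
No Solution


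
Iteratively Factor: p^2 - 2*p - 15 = (p - 5)*(p + 3)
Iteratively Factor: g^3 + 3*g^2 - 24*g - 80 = (g + 4)*(g^2 - g - 20) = (g + 4)^2*(g - 5)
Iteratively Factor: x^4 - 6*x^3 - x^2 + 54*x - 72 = (x - 2)*(x^3 - 4*x^2 - 9*x + 36) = (x - 3)*(x - 2)*(x^2 - x - 12) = (x - 4)*(x - 3)*(x - 2)*(x + 3)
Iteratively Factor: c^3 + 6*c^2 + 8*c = (c)*(c^2 + 6*c + 8) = c*(c + 2)*(c + 4)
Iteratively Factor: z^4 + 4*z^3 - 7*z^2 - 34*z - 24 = (z - 3)*(z^3 + 7*z^2 + 14*z + 8) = (z - 3)*(z + 4)*(z^2 + 3*z + 2) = (z - 3)*(z + 1)*(z + 4)*(z + 2)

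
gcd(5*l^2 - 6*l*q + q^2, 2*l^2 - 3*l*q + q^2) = -l + q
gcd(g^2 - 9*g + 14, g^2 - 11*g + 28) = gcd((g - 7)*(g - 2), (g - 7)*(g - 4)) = g - 7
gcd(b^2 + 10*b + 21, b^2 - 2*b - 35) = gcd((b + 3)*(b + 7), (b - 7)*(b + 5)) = 1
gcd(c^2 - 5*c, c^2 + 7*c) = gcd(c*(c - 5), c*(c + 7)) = c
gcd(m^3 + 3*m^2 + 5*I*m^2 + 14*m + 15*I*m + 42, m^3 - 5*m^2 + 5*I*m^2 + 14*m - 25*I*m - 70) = m^2 + 5*I*m + 14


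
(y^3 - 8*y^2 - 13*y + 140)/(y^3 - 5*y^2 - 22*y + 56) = (y - 5)/(y - 2)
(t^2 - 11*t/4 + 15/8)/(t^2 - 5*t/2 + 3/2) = (t - 5/4)/(t - 1)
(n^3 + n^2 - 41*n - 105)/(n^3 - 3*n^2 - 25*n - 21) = (n + 5)/(n + 1)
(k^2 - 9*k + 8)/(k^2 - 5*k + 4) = (k - 8)/(k - 4)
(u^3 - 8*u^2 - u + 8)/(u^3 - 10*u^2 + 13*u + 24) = (u - 1)/(u - 3)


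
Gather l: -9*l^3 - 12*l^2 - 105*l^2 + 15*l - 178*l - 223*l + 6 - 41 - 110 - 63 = -9*l^3 - 117*l^2 - 386*l - 208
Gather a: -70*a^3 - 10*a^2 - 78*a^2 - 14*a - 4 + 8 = -70*a^3 - 88*a^2 - 14*a + 4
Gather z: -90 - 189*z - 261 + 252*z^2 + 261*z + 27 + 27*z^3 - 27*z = 27*z^3 + 252*z^2 + 45*z - 324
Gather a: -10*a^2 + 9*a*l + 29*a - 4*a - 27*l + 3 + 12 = -10*a^2 + a*(9*l + 25) - 27*l + 15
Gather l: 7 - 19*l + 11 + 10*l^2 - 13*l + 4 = 10*l^2 - 32*l + 22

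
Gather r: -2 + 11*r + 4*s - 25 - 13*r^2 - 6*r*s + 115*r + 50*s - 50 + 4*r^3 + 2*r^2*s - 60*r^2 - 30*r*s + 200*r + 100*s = 4*r^3 + r^2*(2*s - 73) + r*(326 - 36*s) + 154*s - 77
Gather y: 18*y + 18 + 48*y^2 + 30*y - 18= 48*y^2 + 48*y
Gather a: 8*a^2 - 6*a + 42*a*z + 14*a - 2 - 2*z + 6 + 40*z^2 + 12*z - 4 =8*a^2 + a*(42*z + 8) + 40*z^2 + 10*z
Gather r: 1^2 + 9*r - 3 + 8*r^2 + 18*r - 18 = 8*r^2 + 27*r - 20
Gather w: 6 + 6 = 12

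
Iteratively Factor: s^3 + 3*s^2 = (s + 3)*(s^2) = s*(s + 3)*(s)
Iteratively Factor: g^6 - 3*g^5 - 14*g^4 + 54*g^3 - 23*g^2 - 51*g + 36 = (g + 4)*(g^5 - 7*g^4 + 14*g^3 - 2*g^2 - 15*g + 9) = (g + 1)*(g + 4)*(g^4 - 8*g^3 + 22*g^2 - 24*g + 9) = (g - 1)*(g + 1)*(g + 4)*(g^3 - 7*g^2 + 15*g - 9) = (g - 3)*(g - 1)*(g + 1)*(g + 4)*(g^2 - 4*g + 3) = (g - 3)*(g - 1)^2*(g + 1)*(g + 4)*(g - 3)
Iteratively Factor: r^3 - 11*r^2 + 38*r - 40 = (r - 2)*(r^2 - 9*r + 20) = (r - 5)*(r - 2)*(r - 4)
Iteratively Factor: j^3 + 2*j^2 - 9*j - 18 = (j + 3)*(j^2 - j - 6) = (j + 2)*(j + 3)*(j - 3)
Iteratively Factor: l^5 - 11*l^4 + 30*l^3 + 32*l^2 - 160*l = (l - 4)*(l^4 - 7*l^3 + 2*l^2 + 40*l) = (l - 5)*(l - 4)*(l^3 - 2*l^2 - 8*l) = (l - 5)*(l - 4)^2*(l^2 + 2*l) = l*(l - 5)*(l - 4)^2*(l + 2)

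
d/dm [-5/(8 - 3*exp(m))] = -15*exp(m)/(3*exp(m) - 8)^2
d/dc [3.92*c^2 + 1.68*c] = 7.84*c + 1.68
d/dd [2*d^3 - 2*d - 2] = 6*d^2 - 2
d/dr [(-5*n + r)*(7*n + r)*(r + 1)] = -35*n^2 + 4*n*r + 2*n + 3*r^2 + 2*r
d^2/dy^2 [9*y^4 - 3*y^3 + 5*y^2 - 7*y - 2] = 108*y^2 - 18*y + 10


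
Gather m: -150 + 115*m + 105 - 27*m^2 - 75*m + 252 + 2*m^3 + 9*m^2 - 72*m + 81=2*m^3 - 18*m^2 - 32*m + 288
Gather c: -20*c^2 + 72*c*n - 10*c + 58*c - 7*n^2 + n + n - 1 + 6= -20*c^2 + c*(72*n + 48) - 7*n^2 + 2*n + 5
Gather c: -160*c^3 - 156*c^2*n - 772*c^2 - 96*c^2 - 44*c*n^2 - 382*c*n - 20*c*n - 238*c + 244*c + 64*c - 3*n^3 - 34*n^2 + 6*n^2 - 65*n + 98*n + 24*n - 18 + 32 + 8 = -160*c^3 + c^2*(-156*n - 868) + c*(-44*n^2 - 402*n + 70) - 3*n^3 - 28*n^2 + 57*n + 22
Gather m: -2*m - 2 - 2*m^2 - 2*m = -2*m^2 - 4*m - 2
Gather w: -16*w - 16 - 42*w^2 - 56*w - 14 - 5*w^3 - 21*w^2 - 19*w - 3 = -5*w^3 - 63*w^2 - 91*w - 33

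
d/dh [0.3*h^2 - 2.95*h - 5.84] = 0.6*h - 2.95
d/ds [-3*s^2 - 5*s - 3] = -6*s - 5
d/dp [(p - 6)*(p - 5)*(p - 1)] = 3*p^2 - 24*p + 41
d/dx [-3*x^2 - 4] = -6*x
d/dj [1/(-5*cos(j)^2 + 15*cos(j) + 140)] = (3 - 2*cos(j))*sin(j)/(5*(sin(j)^2 + 3*cos(j) + 27)^2)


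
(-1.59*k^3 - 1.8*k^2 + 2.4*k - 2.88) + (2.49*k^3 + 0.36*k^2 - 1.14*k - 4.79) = 0.9*k^3 - 1.44*k^2 + 1.26*k - 7.67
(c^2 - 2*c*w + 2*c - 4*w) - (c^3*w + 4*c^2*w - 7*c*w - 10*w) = -c^3*w - 4*c^2*w + c^2 + 5*c*w + 2*c + 6*w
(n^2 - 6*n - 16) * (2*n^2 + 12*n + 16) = 2*n^4 - 88*n^2 - 288*n - 256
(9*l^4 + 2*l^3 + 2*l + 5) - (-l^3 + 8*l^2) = 9*l^4 + 3*l^3 - 8*l^2 + 2*l + 5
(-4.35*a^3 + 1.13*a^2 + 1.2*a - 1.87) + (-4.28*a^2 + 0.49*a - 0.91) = -4.35*a^3 - 3.15*a^2 + 1.69*a - 2.78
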